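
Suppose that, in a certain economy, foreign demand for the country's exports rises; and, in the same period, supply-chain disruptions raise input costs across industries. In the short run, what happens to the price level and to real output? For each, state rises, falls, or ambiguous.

Price level: rises; output: ambiguous

The first event is a positive demand shock: AD shifts right, which by itself pushes P up and Y up.
The second is an adverse supply shock: SRAS shifts left, which by itself pushes P up and Y down.
Both shocks push P up, so P rises. The two shocks push Y in opposite directions, so the effect on Y is ambiguous.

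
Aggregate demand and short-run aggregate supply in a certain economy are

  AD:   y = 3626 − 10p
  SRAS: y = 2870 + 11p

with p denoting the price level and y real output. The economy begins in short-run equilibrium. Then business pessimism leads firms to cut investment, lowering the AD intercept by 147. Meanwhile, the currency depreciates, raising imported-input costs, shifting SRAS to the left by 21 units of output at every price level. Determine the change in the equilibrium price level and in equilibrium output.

After both shocks: AD is y = 3479 − 10p and SRAS is y = 2849 + 11p.
Setting them equal: 630 = 21p, so p = 30.
y = 3479 − 10·30 = 3179.
Initially p = 36, y = 3266, so Δp = -6 and Δy = -87.

Δp = -6, Δy = -87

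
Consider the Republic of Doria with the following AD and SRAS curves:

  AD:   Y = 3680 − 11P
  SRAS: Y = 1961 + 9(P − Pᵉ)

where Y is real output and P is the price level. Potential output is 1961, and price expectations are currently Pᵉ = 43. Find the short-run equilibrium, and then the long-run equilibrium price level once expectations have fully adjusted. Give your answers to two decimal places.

Short run: with Pᵉ = 43, SRAS is Y = 1574 + 9P. Setting AD = SRAS gives 2106 = 20P, so P = 105.30 and Y = 3680 − 11P = 2521.70.
Output 2521.70 is above potential 1961, so over time expected prices rise and SRAS shifts left until Y returns to 1961.
Long run: Y = 1961 on the AD curve gives 1961 = 3680 − 11P, so P = 156.27.

Short run: P = 105.30, Y = 2521.70. Long run: P = 156.27.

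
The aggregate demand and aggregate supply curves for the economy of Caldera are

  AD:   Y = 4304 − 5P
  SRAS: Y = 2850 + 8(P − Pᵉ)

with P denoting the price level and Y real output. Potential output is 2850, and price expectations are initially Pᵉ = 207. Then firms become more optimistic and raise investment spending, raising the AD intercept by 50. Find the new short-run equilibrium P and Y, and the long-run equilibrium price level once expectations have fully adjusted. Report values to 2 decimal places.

Short run: P = 243.08, Y = 3138.62. Long run: P = 300.80.

AD shifts right: new AD is Y = 4354 − 5P. With Pᵉ = 207, SRAS is Y = 1194 + 8P.
Short run: 4354 − 5P = 1194 + 8P gives 3160 = 13P, so P = 243.08 and Y = 4354 − 5P = 3138.62.
Y = 3138.62 is above potential 2850; expectations adjust and SRAS shifts left until Y = 2850.
Long run: on the new AD curve, 2850 = 4354 − 5P gives P = 300.80.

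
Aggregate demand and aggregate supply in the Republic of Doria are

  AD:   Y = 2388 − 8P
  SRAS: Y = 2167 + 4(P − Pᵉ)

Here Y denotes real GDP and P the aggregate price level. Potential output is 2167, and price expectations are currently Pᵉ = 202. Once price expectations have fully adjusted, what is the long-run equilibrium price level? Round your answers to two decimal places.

Short run: with Pᵉ = 202, SRAS is Y = 1359 + 4P. Setting AD = SRAS gives 1029 = 12P, so P = 85.75 and Y = 2388 − 8P = 1702.00.
Output 1702.00 is below potential 2167, so over time expected prices fall and SRAS shifts right until Y returns to 2167.
Long run: Y = 2167 on the AD curve gives 2167 = 2388 − 8P, so P = 27.63.

Long-run P = 27.63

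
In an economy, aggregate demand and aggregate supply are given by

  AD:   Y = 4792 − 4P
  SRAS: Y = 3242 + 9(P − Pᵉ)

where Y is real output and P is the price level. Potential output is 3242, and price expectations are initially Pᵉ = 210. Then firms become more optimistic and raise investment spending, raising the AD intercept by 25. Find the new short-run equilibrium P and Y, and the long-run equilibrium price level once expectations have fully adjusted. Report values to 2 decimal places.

AD shifts right: new AD is Y = 4817 − 4P. With Pᵉ = 210, SRAS is Y = 1352 + 9P.
Short run: 4817 − 4P = 1352 + 9P gives 3465 = 13P, so P = 266.54 and Y = 4817 − 4P = 3750.85.
Y = 3750.85 is above potential 3242; expectations adjust and SRAS shifts left until Y = 3242.
Long run: on the new AD curve, 3242 = 4817 − 4P gives P = 393.75.

Short run: P = 266.54, Y = 3750.85. Long run: P = 393.75.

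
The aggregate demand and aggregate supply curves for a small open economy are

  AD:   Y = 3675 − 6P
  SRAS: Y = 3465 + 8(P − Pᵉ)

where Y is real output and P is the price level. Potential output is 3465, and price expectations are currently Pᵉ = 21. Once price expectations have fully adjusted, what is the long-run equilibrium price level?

Short run: with Pᵉ = 21, SRAS is Y = 3297 + 8P. Setting AD = SRAS gives 378 = 14P, so P = 27 and Y = 3675 − 6·27 = 3513.
Output 3513 is above potential 3465, so over time expected prices rise and SRAS shifts left until Y returns to 3465.
Long run: Y = 3465 on the AD curve gives 3465 = 3675 − 6P, so P = 35.

Long-run P = 35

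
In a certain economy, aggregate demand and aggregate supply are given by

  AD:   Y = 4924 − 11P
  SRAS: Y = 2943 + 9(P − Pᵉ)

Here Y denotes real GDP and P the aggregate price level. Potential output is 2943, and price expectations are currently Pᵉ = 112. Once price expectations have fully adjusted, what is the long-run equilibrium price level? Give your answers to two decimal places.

Long-run P = 180.09

Short run: with Pᵉ = 112, SRAS is Y = 1935 + 9P. Setting AD = SRAS gives 2989 = 20P, so P = 149.45 and Y = 4924 − 11P = 3280.05.
Output 3280.05 is above potential 2943, so over time expected prices rise and SRAS shifts left until Y returns to 2943.
Long run: Y = 2943 on the AD curve gives 2943 = 4924 − 11P, so P = 180.09.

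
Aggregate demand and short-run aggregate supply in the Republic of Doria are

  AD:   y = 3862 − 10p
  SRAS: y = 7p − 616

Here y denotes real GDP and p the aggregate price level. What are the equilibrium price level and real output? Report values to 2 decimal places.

p = 263.41, y = 1227.88

Set AD = SRAS: 3862 − 10p = 7p − 616, so 4478 = 17p and p = 263.41.
Substituting into AD, y = 3862 − 10p = 1227.88.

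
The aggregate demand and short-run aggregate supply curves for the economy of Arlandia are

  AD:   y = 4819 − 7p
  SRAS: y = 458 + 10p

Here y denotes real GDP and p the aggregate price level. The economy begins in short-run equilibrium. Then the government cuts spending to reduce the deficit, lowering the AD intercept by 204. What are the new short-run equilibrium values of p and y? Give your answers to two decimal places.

This is a negative demand shock: AD shifts left.
New AD: y = 4615 − 7p.
Set AD = SRAS: 4615 − 7p = 458 + 10p, so 4157 = 17p and p = 244.53.
Substituting into AD, y = 2903.29.

p = 244.53, y = 2903.29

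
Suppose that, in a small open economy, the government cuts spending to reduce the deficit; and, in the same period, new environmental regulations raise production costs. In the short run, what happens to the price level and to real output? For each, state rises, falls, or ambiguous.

The first event is a negative demand shock: AD shifts left, which by itself pushes P down and Y down.
The second is an adverse supply shock: SRAS shifts left, which by itself pushes P up and Y down.
The two shocks push P in opposite directions, so the effect on P is ambiguous. Both shocks push Y down, so Y falls.

Price level: ambiguous; output: falls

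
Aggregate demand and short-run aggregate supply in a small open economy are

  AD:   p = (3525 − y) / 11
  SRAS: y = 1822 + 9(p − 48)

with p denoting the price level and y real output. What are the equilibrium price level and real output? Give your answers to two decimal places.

p = 106.75, y = 2350.75

Write SRAS as y = 1822 + 9p − 432 = 1390 + 9p.
Rearrange AD to y = 3525 − 11p.
Set AD = SRAS: 3525 − 11p = 1390 + 9p, so 2135 = 20p and p = 106.75.
Substituting into AD, y = 3525 − 11p = 2350.75.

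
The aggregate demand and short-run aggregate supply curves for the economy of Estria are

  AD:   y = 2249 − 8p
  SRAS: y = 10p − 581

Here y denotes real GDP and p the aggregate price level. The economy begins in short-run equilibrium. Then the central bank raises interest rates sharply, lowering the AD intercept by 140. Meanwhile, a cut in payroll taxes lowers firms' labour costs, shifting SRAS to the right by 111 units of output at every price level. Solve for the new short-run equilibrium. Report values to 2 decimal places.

After both shocks: AD is y = 2109 − 8p and SRAS is y = 10p − 470.
Setting them equal: 2579 = 18p, so p = 143.28.
Substituting into AD, y = 962.78.

p = 143.28, y = 962.78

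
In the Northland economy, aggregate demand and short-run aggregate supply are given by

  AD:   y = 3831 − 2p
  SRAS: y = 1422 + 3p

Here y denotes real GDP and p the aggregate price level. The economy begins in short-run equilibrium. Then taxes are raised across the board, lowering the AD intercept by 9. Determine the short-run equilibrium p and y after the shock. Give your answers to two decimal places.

p = 480.00, y = 2862.00

This is a negative demand shock: AD shifts left.
New AD: y = 3822 − 2p.
Set AD = SRAS: 3822 − 2p = 1422 + 3p, so 2400 = 5p and p = 480.00.
Substituting into AD, y = 2862.00.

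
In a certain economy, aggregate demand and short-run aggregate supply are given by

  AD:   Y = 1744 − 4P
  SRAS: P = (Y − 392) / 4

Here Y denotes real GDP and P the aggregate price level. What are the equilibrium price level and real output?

Rearrange SRAS to Y = 392 + 4P.
Set AD = SRAS: 1744 − 4P = 392 + 4P, so 1352 = 8P and P = 169.
Then Y = 1744 − 4·169 = 1068.

P = 169, Y = 1068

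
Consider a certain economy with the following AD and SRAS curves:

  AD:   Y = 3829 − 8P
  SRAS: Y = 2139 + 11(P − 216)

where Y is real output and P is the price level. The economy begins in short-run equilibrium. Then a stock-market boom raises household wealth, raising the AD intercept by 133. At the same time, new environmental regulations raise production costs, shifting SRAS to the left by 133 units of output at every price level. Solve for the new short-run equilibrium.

P = 228, Y = 2138

After both shocks: AD is Y = 3962 − 8P and SRAS is Y = 11P − 370.
Setting them equal: 4332 = 19P, so P = 228.
Y = 3962 − 8·228 = 2138.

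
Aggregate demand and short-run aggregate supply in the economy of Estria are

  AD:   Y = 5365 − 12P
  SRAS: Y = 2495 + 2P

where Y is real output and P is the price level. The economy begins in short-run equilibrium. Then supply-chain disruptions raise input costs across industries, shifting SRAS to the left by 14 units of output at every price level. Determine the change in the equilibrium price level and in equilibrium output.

This is a negative supply shock: SRAS shifts left.
New SRAS: Y = 2481 + 2P.
Set AD = SRAS: 5365 − 12P = 2481 + 2P, so 2884 = 14P and P = 206.
Y = 5365 − 12·206 = 2893.
Initially P = 205, Y = 2905, so ΔP = +1 and ΔY = -12.

ΔP = +1, ΔY = -12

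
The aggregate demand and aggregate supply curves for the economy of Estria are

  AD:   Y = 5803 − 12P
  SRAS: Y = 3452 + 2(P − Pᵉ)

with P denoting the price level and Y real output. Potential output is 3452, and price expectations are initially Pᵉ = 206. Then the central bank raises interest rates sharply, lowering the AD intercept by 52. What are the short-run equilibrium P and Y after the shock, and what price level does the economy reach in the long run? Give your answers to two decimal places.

Short run: P = 193.64, Y = 3427.29. Long run: P = 191.58.

AD shifts left: new AD is Y = 5751 − 12P. With Pᵉ = 206, SRAS is Y = 3040 + 2P.
Short run: 5751 − 12P = 3040 + 2P gives 2711 = 14P, so P = 193.64 and Y = 5751 − 12P = 3427.29.
Y = 3427.29 is below potential 3452; expectations adjust and SRAS shifts right until Y = 3452.
Long run: on the new AD curve, 3452 = 5751 − 12P gives P = 191.58.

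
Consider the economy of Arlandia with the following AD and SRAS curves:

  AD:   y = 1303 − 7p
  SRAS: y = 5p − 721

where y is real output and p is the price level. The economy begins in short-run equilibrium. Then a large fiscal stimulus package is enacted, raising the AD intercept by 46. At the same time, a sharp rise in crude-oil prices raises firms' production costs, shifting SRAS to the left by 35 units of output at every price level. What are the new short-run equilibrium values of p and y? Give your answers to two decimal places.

p = 175.42, y = 121.08

After both shocks: AD is y = 1349 − 7p and SRAS is y = 5p − 756.
Setting them equal: 2105 = 12p, so p = 175.42.
Substituting into AD, y = 121.08.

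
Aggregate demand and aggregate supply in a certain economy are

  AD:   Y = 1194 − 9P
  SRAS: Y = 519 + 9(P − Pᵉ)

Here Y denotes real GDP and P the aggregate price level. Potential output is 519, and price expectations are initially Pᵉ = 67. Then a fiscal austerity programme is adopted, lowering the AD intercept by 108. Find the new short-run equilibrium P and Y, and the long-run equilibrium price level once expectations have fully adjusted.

Short run: P = 65, Y = 501. Long run: P = 63.

AD shifts left: new AD is Y = 1086 − 9P. With Pᵉ = 67, SRAS is Y = 9P − 84.
Short run: 1086 − 9P = 9P − 84 gives 1170 = 18P, so P = 65 and Y = 1086 − 9·65 = 501.
Y = 501 is below potential 519; expectations adjust and SRAS shifts right until Y = 519.
Long run: on the new AD curve, 519 = 1086 − 9P gives P = 63.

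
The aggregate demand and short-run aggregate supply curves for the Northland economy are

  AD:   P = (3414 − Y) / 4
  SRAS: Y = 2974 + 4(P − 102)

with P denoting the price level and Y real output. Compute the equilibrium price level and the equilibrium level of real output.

Write SRAS as Y = 2974 + 4P − 408 = 2566 + 4P.
Rearrange AD to Y = 3414 − 4P.
Set AD = SRAS: 3414 − 4P = 2566 + 4P, so 848 = 8P and P = 106.
Then Y = 3414 − 4·106 = 2990.

P = 106, Y = 2990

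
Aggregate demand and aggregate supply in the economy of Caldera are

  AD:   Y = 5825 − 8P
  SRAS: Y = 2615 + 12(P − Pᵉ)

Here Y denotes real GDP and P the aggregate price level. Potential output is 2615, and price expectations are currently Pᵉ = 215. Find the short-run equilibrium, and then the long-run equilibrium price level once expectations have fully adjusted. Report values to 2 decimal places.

Short run: P = 289.50, Y = 3509.00. Long run: P = 401.25.

Short run: with Pᵉ = 215, SRAS is Y = 35 + 12P. Setting AD = SRAS gives 5790 = 20P, so P = 289.50 and Y = 5825 − 8P = 3509.00.
Output 3509.00 is above potential 2615, so over time expected prices rise and SRAS shifts left until Y returns to 2615.
Long run: Y = 2615 on the AD curve gives 2615 = 5825 − 8P, so P = 401.25.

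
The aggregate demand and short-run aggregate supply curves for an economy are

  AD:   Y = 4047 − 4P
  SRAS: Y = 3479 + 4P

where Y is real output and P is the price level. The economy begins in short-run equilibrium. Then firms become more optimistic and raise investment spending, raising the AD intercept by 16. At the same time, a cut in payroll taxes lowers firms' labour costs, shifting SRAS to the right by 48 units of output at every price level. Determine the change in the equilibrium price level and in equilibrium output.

After both shocks: AD is Y = 4063 − 4P and SRAS is Y = 3527 + 4P.
Setting them equal: 536 = 8P, so P = 67.
Y = 4063 − 4·67 = 3795.
Initially P = 71, Y = 3763, so ΔP = -4 and ΔY = +32.

ΔP = -4, ΔY = +32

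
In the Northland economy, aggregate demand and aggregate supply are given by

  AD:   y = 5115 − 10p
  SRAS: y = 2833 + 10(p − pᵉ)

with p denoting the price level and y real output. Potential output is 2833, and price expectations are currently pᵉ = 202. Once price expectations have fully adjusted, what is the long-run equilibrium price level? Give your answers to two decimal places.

Short run: with pᵉ = 202, SRAS is y = 813 + 10p. Setting AD = SRAS gives 4302 = 20p, so p = 215.10 and y = 5115 − 10p = 2964.00.
Output 2964.00 is above potential 2833, so over time expected prices rise and SRAS shifts left until y returns to 2833.
Long run: y = 2833 on the AD curve gives 2833 = 5115 − 10p, so p = 228.20.

Long-run p = 228.20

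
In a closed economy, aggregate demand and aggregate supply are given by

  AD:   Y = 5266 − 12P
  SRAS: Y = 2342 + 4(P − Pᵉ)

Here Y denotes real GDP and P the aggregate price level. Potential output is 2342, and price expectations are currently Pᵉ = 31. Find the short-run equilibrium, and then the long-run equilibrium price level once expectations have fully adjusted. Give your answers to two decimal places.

Short run: with Pᵉ = 31, SRAS is Y = 2218 + 4P. Setting AD = SRAS gives 3048 = 16P, so P = 190.50 and Y = 5266 − 12P = 2980.00.
Output 2980.00 is above potential 2342, so over time expected prices rise and SRAS shifts left until Y returns to 2342.
Long run: Y = 2342 on the AD curve gives 2342 = 5266 − 12P, so P = 243.67.

Short run: P = 190.50, Y = 2980.00. Long run: P = 243.67.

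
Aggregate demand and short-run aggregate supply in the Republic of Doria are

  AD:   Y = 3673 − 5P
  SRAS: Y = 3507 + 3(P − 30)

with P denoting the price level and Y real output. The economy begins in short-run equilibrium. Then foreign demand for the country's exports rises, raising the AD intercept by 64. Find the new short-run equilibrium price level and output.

P = 40, Y = 3537

This is a positive demand shock: AD shifts right.
New AD: Y = 3737 − 5P.
SRAS can be written Y = 3417 + 3P.
Set AD = SRAS: 3737 − 5P = 3417 + 3P, so 320 = 8P and P = 40.
Y = 3737 − 5·40 = 3537.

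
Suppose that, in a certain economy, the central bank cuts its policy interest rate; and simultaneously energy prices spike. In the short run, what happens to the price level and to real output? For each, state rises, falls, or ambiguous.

The first event is a positive demand shock: AD shifts right, which by itself pushes P up and Y up.
The second is an adverse supply shock: SRAS shifts left, which by itself pushes P up and Y down.
Both shocks push P up, so P rises. The two shocks push Y in opposite directions, so the effect on Y is ambiguous.

Price level: rises; output: ambiguous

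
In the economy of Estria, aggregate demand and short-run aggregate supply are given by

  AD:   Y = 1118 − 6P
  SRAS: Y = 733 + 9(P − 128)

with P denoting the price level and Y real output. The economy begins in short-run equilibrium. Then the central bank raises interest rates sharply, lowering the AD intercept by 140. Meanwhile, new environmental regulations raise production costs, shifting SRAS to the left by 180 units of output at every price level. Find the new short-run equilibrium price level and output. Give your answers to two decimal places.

After both shocks: AD is Y = 978 − 6P and SRAS is Y = 9P − 599.
Setting them equal: 1577 = 15P, so P = 105.13.
Substituting into AD, Y = 347.20.

P = 105.13, Y = 347.20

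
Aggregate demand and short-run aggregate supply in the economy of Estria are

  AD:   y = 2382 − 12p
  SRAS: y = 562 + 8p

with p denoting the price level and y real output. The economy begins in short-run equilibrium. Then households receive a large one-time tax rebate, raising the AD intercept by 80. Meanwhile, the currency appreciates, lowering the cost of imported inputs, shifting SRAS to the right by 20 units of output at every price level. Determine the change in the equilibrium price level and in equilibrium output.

After both shocks: AD is y = 2462 − 12p and SRAS is y = 582 + 8p.
Setting them equal: 1880 = 20p, so p = 94.
y = 2462 − 12·94 = 1334.
Initially p = 91, y = 1290, so Δp = +3 and Δy = +44.

Δp = +3, Δy = +44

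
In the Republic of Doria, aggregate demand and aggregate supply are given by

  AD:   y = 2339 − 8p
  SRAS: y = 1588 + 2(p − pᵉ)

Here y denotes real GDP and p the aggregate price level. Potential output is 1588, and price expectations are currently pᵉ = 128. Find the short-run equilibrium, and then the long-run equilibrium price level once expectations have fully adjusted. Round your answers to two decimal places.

Short run: with pᵉ = 128, SRAS is y = 1332 + 2p. Setting AD = SRAS gives 1007 = 10p, so p = 100.70 and y = 2339 − 8p = 1533.40.
Output 1533.40 is below potential 1588, so over time expected prices fall and SRAS shifts right until y returns to 1588.
Long run: y = 1588 on the AD curve gives 1588 = 2339 − 8p, so p = 93.88.

Short run: p = 100.70, y = 1533.40. Long run: p = 93.88.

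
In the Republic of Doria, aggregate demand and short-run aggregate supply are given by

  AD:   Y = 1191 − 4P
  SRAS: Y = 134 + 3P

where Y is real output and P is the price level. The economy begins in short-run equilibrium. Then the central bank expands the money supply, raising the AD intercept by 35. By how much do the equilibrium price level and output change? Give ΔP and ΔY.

This is a positive demand shock: AD shifts right.
New AD: Y = 1226 − 4P.
Set AD = SRAS: 1226 − 4P = 134 + 3P, so 1092 = 7P and P = 156.
Y = 1226 − 4·156 = 602.
Initially P = 151, Y = 587, so ΔP = +5 and ΔY = +15.

ΔP = +5, ΔY = +15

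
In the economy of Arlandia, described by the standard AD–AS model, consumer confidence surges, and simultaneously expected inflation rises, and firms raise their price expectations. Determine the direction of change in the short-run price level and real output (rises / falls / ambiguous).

The first event is a positive demand shock: AD shifts right, which by itself pushes P up and Y up.
The second is an adverse supply shock: SRAS shifts left, which by itself pushes P up and Y down.
Both shocks push P up, so P rises. The two shocks push Y in opposite directions, so the effect on Y is ambiguous.

Price level: rises; output: ambiguous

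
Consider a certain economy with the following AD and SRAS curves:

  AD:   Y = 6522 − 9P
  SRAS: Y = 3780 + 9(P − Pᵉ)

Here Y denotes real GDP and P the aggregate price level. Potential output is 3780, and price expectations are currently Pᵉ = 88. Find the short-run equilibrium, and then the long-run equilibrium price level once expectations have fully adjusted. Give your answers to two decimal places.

Short run: P = 196.33, Y = 4755.00. Long run: P = 304.67.

Short run: with Pᵉ = 88, SRAS is Y = 2988 + 9P. Setting AD = SRAS gives 3534 = 18P, so P = 196.33 and Y = 6522 − 9P = 4755.00.
Output 4755.00 is above potential 3780, so over time expected prices rise and SRAS shifts left until Y returns to 3780.
Long run: Y = 3780 on the AD curve gives 3780 = 6522 − 9P, so P = 304.67.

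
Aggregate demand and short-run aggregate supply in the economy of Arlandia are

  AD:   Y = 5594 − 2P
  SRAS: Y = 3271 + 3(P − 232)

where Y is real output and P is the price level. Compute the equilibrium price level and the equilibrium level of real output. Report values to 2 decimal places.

Write SRAS as Y = 3271 + 3P − 696 = 2575 + 3P.
Set AD = SRAS: 5594 − 2P = 2575 + 3P, so 3019 = 5P and P = 603.80.
Substituting into AD, Y = 5594 − 2P = 4386.40.

P = 603.80, Y = 4386.40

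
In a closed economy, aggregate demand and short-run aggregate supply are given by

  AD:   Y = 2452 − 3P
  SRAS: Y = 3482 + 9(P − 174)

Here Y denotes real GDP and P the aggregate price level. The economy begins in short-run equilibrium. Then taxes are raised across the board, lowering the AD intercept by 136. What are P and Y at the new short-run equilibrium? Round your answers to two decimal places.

P = 33.33, Y = 2216.00

This is a negative demand shock: AD shifts left.
New AD: Y = 2316 − 3P.
SRAS can be written Y = 1916 + 9P.
Set AD = SRAS: 2316 − 3P = 1916 + 9P, so 400 = 12P and P = 33.33.
Substituting into AD, Y = 2216.00.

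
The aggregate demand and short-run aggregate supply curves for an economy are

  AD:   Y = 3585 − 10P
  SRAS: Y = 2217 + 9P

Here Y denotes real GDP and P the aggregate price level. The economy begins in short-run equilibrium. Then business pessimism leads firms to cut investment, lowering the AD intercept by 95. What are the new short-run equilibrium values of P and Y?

This is a negative demand shock: AD shifts left.
New AD: Y = 3490 − 10P.
Set AD = SRAS: 3490 − 10P = 2217 + 9P, so 1273 = 19P and P = 67.
Y = 3490 − 10·67 = 2820.

P = 67, Y = 2820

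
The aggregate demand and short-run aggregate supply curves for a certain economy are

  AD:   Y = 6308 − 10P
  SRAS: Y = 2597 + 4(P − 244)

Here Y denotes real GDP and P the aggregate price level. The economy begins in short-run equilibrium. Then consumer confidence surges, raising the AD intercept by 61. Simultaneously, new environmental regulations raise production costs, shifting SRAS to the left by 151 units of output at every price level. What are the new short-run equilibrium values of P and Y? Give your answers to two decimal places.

P = 349.93, Y = 2869.71

After both shocks: AD is Y = 6369 − 10P and SRAS is Y = 1470 + 4P.
Setting them equal: 4899 = 14P, so P = 349.93.
Substituting into AD, Y = 2869.71.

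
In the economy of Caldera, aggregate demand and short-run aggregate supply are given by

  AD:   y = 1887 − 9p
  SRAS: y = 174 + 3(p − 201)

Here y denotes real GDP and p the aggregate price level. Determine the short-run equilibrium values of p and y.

Write SRAS as y = 174 + 3p − 603 = 3p − 429.
Set AD = SRAS: 1887 − 9p = 3p − 429, so 2316 = 12p and p = 193.
Then y = 1887 − 9·193 = 150.

p = 193, y = 150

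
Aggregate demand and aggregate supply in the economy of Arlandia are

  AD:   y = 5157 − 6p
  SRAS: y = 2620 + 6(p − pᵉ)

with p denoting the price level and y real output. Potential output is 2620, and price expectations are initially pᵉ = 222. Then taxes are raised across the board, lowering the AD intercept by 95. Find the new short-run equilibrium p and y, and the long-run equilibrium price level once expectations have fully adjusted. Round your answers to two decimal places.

AD shifts left: new AD is y = 5062 − 6p. With pᵉ = 222, SRAS is y = 1288 + 6p.
Short run: 5062 − 6p = 1288 + 6p gives 3774 = 12p, so p = 314.50 and y = 5062 − 6p = 3175.00.
y = 3175.00 is above potential 2620; expectations adjust and SRAS shifts left until y = 2620.
Long run: on the new AD curve, 2620 = 5062 − 6p gives p = 407.00.

Short run: p = 314.50, y = 3175.00. Long run: p = 407.00.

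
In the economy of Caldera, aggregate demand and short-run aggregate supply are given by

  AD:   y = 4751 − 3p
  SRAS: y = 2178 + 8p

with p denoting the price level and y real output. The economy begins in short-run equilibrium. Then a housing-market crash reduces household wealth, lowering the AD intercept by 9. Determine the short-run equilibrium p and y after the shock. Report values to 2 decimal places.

This is a negative demand shock: AD shifts left.
New AD: y = 4742 − 3p.
Set AD = SRAS: 4742 − 3p = 2178 + 8p, so 2564 = 11p and p = 233.09.
Substituting into AD, y = 4042.73.

p = 233.09, y = 4042.73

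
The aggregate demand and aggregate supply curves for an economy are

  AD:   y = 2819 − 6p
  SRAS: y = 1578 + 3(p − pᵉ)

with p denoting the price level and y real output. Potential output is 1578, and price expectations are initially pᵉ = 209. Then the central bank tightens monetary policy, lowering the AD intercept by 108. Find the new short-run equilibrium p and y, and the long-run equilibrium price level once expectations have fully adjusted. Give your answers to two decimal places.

AD shifts left: new AD is y = 2711 − 6p. With pᵉ = 209, SRAS is y = 951 + 3p.
Short run: 2711 − 6p = 951 + 3p gives 1760 = 9p, so p = 195.56 and y = 2711 − 6p = 1537.67.
y = 1537.67 is below potential 1578; expectations adjust and SRAS shifts right until y = 1578.
Long run: on the new AD curve, 1578 = 2711 − 6p gives p = 188.83.

Short run: p = 195.56, y = 1537.67. Long run: p = 188.83.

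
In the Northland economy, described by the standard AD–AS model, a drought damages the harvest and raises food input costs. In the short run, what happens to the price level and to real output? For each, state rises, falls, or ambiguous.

Price level: rises; output: falls

This is an adverse supply shock: SRAS shifts left.
Moving along the downward-sloping AD curve, P rises and Y falls.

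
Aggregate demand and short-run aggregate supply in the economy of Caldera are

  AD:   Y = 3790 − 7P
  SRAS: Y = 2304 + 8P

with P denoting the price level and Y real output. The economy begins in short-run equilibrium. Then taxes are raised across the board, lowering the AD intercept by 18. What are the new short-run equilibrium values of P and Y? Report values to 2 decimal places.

P = 97.87, Y = 3086.93

This is a negative demand shock: AD shifts left.
New AD: Y = 3772 − 7P.
Set AD = SRAS: 3772 − 7P = 2304 + 8P, so 1468 = 15P and P = 97.87.
Substituting into AD, Y = 3086.93.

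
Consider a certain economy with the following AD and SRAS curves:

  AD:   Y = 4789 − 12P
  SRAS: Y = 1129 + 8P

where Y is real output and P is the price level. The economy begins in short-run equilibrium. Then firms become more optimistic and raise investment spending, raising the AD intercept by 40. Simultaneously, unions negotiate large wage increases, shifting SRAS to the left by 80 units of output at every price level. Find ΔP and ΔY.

ΔP = +6, ΔY = -32

After both shocks: AD is Y = 4829 − 12P and SRAS is Y = 1049 + 8P.
Setting them equal: 3780 = 20P, so P = 189.
Y = 4829 − 12·189 = 2561.
Initially P = 183, Y = 2593, so ΔP = +6 and ΔY = -32.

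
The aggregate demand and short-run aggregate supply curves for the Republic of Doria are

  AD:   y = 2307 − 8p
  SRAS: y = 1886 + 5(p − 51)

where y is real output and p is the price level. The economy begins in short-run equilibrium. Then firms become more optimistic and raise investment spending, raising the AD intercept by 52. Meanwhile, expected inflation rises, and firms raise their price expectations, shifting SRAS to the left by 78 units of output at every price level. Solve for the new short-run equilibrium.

After both shocks: AD is y = 2359 − 8p and SRAS is y = 1553 + 5p.
Setting them equal: 806 = 13p, so p = 62.
y = 2359 − 8·62 = 1863.

p = 62, y = 1863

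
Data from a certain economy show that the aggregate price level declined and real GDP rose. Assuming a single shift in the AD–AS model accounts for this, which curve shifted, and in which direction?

P fell and Y rose. An AD shift moves P and Y in the same direction; an SRAS shift moves them in opposite directions.
Here P and Y moved in opposite directions, so the SRAS curve shifted.
Since Y rose, SRAS shifted right.

SRAS shifted right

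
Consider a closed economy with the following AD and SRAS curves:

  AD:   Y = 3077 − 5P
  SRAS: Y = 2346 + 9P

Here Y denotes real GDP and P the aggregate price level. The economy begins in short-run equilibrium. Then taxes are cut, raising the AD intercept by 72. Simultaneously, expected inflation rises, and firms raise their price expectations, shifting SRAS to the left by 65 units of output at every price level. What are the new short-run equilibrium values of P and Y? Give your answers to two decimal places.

P = 62.00, Y = 2839.00

After both shocks: AD is Y = 3149 − 5P and SRAS is Y = 2281 + 9P.
Setting them equal: 868 = 14P, so P = 62.00.
Substituting into AD, Y = 2839.00.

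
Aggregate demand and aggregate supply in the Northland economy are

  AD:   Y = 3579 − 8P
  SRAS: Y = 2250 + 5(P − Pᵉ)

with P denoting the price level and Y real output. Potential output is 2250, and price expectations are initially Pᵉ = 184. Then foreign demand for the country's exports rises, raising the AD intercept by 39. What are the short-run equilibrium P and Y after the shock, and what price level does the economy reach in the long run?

Short run: P = 176, Y = 2210. Long run: P = 171.

AD shifts right: new AD is Y = 3618 − 8P. With Pᵉ = 184, SRAS is Y = 1330 + 5P.
Short run: 3618 − 8P = 1330 + 5P gives 2288 = 13P, so P = 176 and Y = 3618 − 8·176 = 2210.
Y = 2210 is below potential 2250; expectations adjust and SRAS shifts right until Y = 2250.
Long run: on the new AD curve, 2250 = 3618 − 8P gives P = 171.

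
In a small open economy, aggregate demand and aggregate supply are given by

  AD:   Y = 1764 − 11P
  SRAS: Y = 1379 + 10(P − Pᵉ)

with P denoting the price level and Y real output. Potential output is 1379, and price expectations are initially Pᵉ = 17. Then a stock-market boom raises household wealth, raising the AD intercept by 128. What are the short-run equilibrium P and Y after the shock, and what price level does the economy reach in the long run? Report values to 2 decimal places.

Short run: P = 32.52, Y = 1534.24. Long run: P = 46.64.

AD shifts right: new AD is Y = 1892 − 11P. With Pᵉ = 17, SRAS is Y = 1209 + 10P.
Short run: 1892 − 11P = 1209 + 10P gives 683 = 21P, so P = 32.52 and Y = 1892 − 11P = 1534.24.
Y = 1534.24 is above potential 1379; expectations adjust and SRAS shifts left until Y = 1379.
Long run: on the new AD curve, 1379 = 1892 − 11P gives P = 46.64.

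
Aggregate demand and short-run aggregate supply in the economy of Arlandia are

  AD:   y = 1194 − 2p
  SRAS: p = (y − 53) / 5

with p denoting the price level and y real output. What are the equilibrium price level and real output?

p = 163, y = 868

Rearrange SRAS to y = 53 + 5p.
Set AD = SRAS: 1194 − 2p = 53 + 5p, so 1141 = 7p and p = 163.
Then y = 1194 − 2·163 = 868.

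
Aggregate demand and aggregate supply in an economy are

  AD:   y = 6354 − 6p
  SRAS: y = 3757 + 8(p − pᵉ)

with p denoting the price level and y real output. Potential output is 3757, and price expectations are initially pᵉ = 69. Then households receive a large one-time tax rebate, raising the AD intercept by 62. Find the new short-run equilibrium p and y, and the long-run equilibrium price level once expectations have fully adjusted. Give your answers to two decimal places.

AD shifts right: new AD is y = 6416 − 6p. With pᵉ = 69, SRAS is y = 3205 + 8p.
Short run: 6416 − 6p = 3205 + 8p gives 3211 = 14p, so p = 229.36 and y = 6416 − 6p = 5039.86.
y = 5039.86 is above potential 3757; expectations adjust and SRAS shifts left until y = 3757.
Long run: on the new AD curve, 3757 = 6416 − 6p gives p = 443.17.

Short run: p = 229.36, y = 5039.86. Long run: p = 443.17.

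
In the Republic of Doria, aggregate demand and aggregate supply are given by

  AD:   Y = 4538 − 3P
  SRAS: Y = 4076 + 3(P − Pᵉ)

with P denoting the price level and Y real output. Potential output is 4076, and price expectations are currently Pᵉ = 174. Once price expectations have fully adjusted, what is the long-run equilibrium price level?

Long-run P = 154

Short run: with Pᵉ = 174, SRAS is Y = 3554 + 3P. Setting AD = SRAS gives 984 = 6P, so P = 164 and Y = 4538 − 3·164 = 4046.
Output 4046 is below potential 4076, so over time expected prices fall and SRAS shifts right until Y returns to 4076.
Long run: Y = 4076 on the AD curve gives 4076 = 4538 − 3P, so P = 154.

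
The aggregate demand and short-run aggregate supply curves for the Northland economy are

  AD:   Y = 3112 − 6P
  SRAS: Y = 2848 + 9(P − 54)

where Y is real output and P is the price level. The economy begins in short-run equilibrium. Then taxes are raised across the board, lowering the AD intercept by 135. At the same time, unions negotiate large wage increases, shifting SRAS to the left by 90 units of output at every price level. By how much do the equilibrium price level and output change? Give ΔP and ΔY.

After both shocks: AD is Y = 2977 − 6P and SRAS is Y = 2272 + 9P.
Setting them equal: 705 = 15P, so P = 47.
Y = 2977 − 6·47 = 2695.
Initially P = 50, Y = 2812, so ΔP = -3 and ΔY = -117.

ΔP = -3, ΔY = -117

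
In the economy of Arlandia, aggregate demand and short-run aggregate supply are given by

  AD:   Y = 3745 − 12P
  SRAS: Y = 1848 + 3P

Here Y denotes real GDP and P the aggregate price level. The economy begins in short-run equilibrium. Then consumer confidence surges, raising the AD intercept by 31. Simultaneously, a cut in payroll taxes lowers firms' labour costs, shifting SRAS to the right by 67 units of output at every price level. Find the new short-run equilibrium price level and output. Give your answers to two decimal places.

P = 124.07, Y = 2287.20

After both shocks: AD is Y = 3776 − 12P and SRAS is Y = 1915 + 3P.
Setting them equal: 1861 = 15P, so P = 124.07.
Substituting into AD, Y = 2287.20.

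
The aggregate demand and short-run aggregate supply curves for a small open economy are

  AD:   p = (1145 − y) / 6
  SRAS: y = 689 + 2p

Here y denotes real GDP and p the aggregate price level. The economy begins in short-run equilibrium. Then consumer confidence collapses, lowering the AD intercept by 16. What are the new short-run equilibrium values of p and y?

This is a negative demand shock: AD shifts left.
New AD: y = 1129 − 6p.
Set AD = SRAS: 1129 − 6p = 689 + 2p, so 440 = 8p and p = 55.
y = 1129 − 6·55 = 799.

p = 55, y = 799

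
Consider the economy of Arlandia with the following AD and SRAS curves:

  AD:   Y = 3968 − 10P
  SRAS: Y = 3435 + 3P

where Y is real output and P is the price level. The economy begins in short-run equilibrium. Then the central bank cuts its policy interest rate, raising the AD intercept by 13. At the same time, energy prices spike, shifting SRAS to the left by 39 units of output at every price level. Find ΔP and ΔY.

ΔP = +4, ΔY = -27

After both shocks: AD is Y = 3981 − 10P and SRAS is Y = 3396 + 3P.
Setting them equal: 585 = 13P, so P = 45.
Y = 3981 − 10·45 = 3531.
Initially P = 41, Y = 3558, so ΔP = +4 and ΔY = -27.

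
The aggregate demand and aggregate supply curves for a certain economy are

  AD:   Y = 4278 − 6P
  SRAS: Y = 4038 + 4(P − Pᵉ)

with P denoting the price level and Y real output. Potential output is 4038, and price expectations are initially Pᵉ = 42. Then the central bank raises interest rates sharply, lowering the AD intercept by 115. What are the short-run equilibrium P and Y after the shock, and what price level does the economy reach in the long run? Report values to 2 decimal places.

AD shifts left: new AD is Y = 4163 − 6P. With Pᵉ = 42, SRAS is Y = 3870 + 4P.
Short run: 4163 − 6P = 3870 + 4P gives 293 = 10P, so P = 29.30 and Y = 4163 − 6P = 3987.20.
Y = 3987.20 is below potential 4038; expectations adjust and SRAS shifts right until Y = 4038.
Long run: on the new AD curve, 4038 = 4163 − 6P gives P = 20.83.

Short run: P = 29.30, Y = 3987.20. Long run: P = 20.83.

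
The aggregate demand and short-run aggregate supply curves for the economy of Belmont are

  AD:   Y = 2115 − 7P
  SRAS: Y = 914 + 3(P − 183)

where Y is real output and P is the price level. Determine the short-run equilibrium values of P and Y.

P = 175, Y = 890

Write SRAS as Y = 914 + 3P − 549 = 365 + 3P.
Set AD = SRAS: 2115 − 7P = 365 + 3P, so 1750 = 10P and P = 175.
Then Y = 2115 − 7·175 = 890.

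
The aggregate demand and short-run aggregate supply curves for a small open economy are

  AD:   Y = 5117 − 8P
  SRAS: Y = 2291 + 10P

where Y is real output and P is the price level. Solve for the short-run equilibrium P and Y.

Set AD = SRAS: 5117 − 8P = 2291 + 10P, so 2826 = 18P and P = 157.
Then Y = 5117 − 8·157 = 3861.

P = 157, Y = 3861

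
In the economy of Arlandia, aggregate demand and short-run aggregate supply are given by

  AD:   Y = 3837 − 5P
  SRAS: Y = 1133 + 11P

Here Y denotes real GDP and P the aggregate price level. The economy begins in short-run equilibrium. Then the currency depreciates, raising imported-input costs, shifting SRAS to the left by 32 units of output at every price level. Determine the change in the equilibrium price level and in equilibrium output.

ΔP = +2, ΔY = -10

This is a negative supply shock: SRAS shifts left.
New SRAS: Y = 1101 + 11P.
Set AD = SRAS: 3837 − 5P = 1101 + 11P, so 2736 = 16P and P = 171.
Y = 3837 − 5·171 = 2982.
Initially P = 169, Y = 2992, so ΔP = +2 and ΔY = -10.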